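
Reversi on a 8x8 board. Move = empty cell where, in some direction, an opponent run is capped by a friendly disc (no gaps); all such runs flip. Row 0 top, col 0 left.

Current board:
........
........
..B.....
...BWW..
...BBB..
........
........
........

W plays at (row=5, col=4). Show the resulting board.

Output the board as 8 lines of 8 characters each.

Place W at (5,4); scan 8 dirs for brackets.
Dir NW: opp run (4,3), next='.' -> no flip
Dir N: opp run (4,4) capped by W -> flip
Dir NE: opp run (4,5), next='.' -> no flip
Dir W: first cell '.' (not opp) -> no flip
Dir E: first cell '.' (not opp) -> no flip
Dir SW: first cell '.' (not opp) -> no flip
Dir S: first cell '.' (not opp) -> no flip
Dir SE: first cell '.' (not opp) -> no flip
All flips: (4,4)

Answer: ........
........
..B.....
...BWW..
...BWB..
....W...
........
........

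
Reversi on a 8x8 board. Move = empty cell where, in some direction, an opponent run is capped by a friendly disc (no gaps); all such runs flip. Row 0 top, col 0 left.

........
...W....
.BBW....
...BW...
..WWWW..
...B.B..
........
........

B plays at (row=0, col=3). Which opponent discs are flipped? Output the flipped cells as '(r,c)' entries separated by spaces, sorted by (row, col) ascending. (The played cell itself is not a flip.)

Dir NW: edge -> no flip
Dir N: edge -> no flip
Dir NE: edge -> no flip
Dir W: first cell '.' (not opp) -> no flip
Dir E: first cell '.' (not opp) -> no flip
Dir SW: first cell '.' (not opp) -> no flip
Dir S: opp run (1,3) (2,3) capped by B -> flip
Dir SE: first cell '.' (not opp) -> no flip

Answer: (1,3) (2,3)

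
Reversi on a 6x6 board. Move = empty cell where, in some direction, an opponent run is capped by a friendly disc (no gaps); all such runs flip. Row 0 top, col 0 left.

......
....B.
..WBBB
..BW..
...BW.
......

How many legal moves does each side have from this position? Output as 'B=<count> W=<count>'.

-- B to move --
(1,1): no bracket -> illegal
(1,2): flips 1 -> legal
(1,3): no bracket -> illegal
(2,1): flips 1 -> legal
(3,1): no bracket -> illegal
(3,4): flips 1 -> legal
(3,5): no bracket -> illegal
(4,2): flips 1 -> legal
(4,5): flips 1 -> legal
(5,3): no bracket -> illegal
(5,4): no bracket -> illegal
(5,5): no bracket -> illegal
B mobility = 5
-- W to move --
(0,3): no bracket -> illegal
(0,4): no bracket -> illegal
(0,5): no bracket -> illegal
(1,2): no bracket -> illegal
(1,3): flips 1 -> legal
(1,5): flips 1 -> legal
(2,1): no bracket -> illegal
(3,1): flips 1 -> legal
(3,4): no bracket -> illegal
(3,5): no bracket -> illegal
(4,1): no bracket -> illegal
(4,2): flips 2 -> legal
(5,2): no bracket -> illegal
(5,3): flips 1 -> legal
(5,4): no bracket -> illegal
W mobility = 5

Answer: B=5 W=5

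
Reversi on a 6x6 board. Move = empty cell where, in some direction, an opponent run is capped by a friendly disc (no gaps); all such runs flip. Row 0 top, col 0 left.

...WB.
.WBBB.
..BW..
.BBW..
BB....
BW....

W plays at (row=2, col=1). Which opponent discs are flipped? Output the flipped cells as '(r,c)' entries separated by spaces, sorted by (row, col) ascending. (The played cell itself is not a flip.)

Answer: (1,2) (2,2) (3,1) (4,1)

Derivation:
Dir NW: first cell '.' (not opp) -> no flip
Dir N: first cell 'W' (not opp) -> no flip
Dir NE: opp run (1,2) capped by W -> flip
Dir W: first cell '.' (not opp) -> no flip
Dir E: opp run (2,2) capped by W -> flip
Dir SW: first cell '.' (not opp) -> no flip
Dir S: opp run (3,1) (4,1) capped by W -> flip
Dir SE: opp run (3,2), next='.' -> no flip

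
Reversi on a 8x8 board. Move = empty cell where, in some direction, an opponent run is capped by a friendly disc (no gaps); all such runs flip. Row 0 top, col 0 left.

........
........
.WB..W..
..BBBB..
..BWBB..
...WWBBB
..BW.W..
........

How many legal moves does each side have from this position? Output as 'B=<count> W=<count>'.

Answer: B=11 W=10

Derivation:
-- B to move --
(1,0): flips 1 -> legal
(1,1): no bracket -> illegal
(1,2): no bracket -> illegal
(1,4): no bracket -> illegal
(1,5): flips 1 -> legal
(1,6): flips 1 -> legal
(2,0): flips 1 -> legal
(2,4): no bracket -> illegal
(2,6): no bracket -> illegal
(3,0): no bracket -> illegal
(3,1): no bracket -> illegal
(3,6): no bracket -> illegal
(5,2): flips 3 -> legal
(6,4): flips 3 -> legal
(6,6): no bracket -> illegal
(7,2): flips 2 -> legal
(7,3): flips 3 -> legal
(7,4): flips 1 -> legal
(7,5): flips 1 -> legal
(7,6): flips 3 -> legal
B mobility = 11
-- W to move --
(1,1): no bracket -> illegal
(1,2): no bracket -> illegal
(1,3): no bracket -> illegal
(2,3): flips 2 -> legal
(2,4): flips 2 -> legal
(2,6): flips 2 -> legal
(3,1): flips 1 -> legal
(3,6): flips 1 -> legal
(4,1): flips 1 -> legal
(4,6): flips 2 -> legal
(4,7): flips 1 -> legal
(5,1): no bracket -> illegal
(5,2): no bracket -> illegal
(6,1): flips 1 -> legal
(6,4): no bracket -> illegal
(6,6): no bracket -> illegal
(6,7): no bracket -> illegal
(7,1): flips 1 -> legal
(7,2): no bracket -> illegal
(7,3): no bracket -> illegal
W mobility = 10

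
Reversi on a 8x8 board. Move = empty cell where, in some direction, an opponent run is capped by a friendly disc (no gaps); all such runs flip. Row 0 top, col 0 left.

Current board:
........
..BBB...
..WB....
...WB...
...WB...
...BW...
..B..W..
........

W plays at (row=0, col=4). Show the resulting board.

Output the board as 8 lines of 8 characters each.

Answer: ....W...
..BWB...
..WB....
...WB...
...WB...
...BW...
..B..W..
........

Derivation:
Place W at (0,4); scan 8 dirs for brackets.
Dir NW: edge -> no flip
Dir N: edge -> no flip
Dir NE: edge -> no flip
Dir W: first cell '.' (not opp) -> no flip
Dir E: first cell '.' (not opp) -> no flip
Dir SW: opp run (1,3) capped by W -> flip
Dir S: opp run (1,4), next='.' -> no flip
Dir SE: first cell '.' (not opp) -> no flip
All flips: (1,3)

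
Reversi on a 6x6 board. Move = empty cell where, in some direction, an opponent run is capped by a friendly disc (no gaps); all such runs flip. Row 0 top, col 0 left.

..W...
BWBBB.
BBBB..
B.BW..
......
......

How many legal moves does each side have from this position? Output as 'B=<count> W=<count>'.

-- B to move --
(0,0): flips 1 -> legal
(0,1): flips 1 -> legal
(0,3): no bracket -> illegal
(2,4): no bracket -> illegal
(3,4): flips 1 -> legal
(4,2): no bracket -> illegal
(4,3): flips 1 -> legal
(4,4): flips 1 -> legal
B mobility = 5
-- W to move --
(0,0): no bracket -> illegal
(0,1): no bracket -> illegal
(0,3): flips 2 -> legal
(0,4): no bracket -> illegal
(0,5): no bracket -> illegal
(1,5): flips 3 -> legal
(2,4): flips 1 -> legal
(2,5): no bracket -> illegal
(3,1): flips 2 -> legal
(3,4): no bracket -> illegal
(4,0): no bracket -> illegal
(4,1): no bracket -> illegal
(4,2): flips 3 -> legal
(4,3): no bracket -> illegal
W mobility = 5

Answer: B=5 W=5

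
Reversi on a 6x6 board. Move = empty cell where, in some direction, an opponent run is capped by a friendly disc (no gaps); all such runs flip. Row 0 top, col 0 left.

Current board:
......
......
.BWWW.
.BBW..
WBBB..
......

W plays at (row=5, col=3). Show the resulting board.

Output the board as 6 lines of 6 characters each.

Answer: ......
......
.BWWW.
.BBW..
WBBW..
...W..

Derivation:
Place W at (5,3); scan 8 dirs for brackets.
Dir NW: opp run (4,2) (3,1), next='.' -> no flip
Dir N: opp run (4,3) capped by W -> flip
Dir NE: first cell '.' (not opp) -> no flip
Dir W: first cell '.' (not opp) -> no flip
Dir E: first cell '.' (not opp) -> no flip
Dir SW: edge -> no flip
Dir S: edge -> no flip
Dir SE: edge -> no flip
All flips: (4,3)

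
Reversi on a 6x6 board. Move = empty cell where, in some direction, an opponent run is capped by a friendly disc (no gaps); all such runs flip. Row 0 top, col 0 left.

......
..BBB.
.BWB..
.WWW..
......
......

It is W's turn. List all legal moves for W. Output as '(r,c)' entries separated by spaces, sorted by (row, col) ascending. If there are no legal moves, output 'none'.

(0,1): no bracket -> illegal
(0,2): flips 1 -> legal
(0,3): flips 2 -> legal
(0,4): flips 1 -> legal
(0,5): flips 2 -> legal
(1,0): flips 1 -> legal
(1,1): flips 1 -> legal
(1,5): no bracket -> illegal
(2,0): flips 1 -> legal
(2,4): flips 1 -> legal
(2,5): no bracket -> illegal
(3,0): no bracket -> illegal
(3,4): no bracket -> illegal

Answer: (0,2) (0,3) (0,4) (0,5) (1,0) (1,1) (2,0) (2,4)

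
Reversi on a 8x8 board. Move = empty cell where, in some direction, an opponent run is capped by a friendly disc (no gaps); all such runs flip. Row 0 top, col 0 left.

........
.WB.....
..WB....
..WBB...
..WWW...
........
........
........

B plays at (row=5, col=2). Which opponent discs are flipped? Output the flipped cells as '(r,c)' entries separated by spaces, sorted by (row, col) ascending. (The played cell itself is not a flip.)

Dir NW: first cell '.' (not opp) -> no flip
Dir N: opp run (4,2) (3,2) (2,2) capped by B -> flip
Dir NE: opp run (4,3) capped by B -> flip
Dir W: first cell '.' (not opp) -> no flip
Dir E: first cell '.' (not opp) -> no flip
Dir SW: first cell '.' (not opp) -> no flip
Dir S: first cell '.' (not opp) -> no flip
Dir SE: first cell '.' (not opp) -> no flip

Answer: (2,2) (3,2) (4,2) (4,3)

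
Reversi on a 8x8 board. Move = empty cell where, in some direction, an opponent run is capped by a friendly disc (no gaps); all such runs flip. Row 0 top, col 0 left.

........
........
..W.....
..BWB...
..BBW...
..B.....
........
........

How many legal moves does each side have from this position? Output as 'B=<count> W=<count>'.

Answer: B=5 W=7

Derivation:
-- B to move --
(1,1): no bracket -> illegal
(1,2): flips 1 -> legal
(1,3): no bracket -> illegal
(2,1): no bracket -> illegal
(2,3): flips 1 -> legal
(2,4): flips 1 -> legal
(3,1): no bracket -> illegal
(3,5): no bracket -> illegal
(4,5): flips 1 -> legal
(5,3): no bracket -> illegal
(5,4): flips 1 -> legal
(5,5): no bracket -> illegal
B mobility = 5
-- W to move --
(2,1): no bracket -> illegal
(2,3): no bracket -> illegal
(2,4): flips 1 -> legal
(2,5): no bracket -> illegal
(3,1): flips 1 -> legal
(3,5): flips 1 -> legal
(4,1): flips 2 -> legal
(4,5): no bracket -> illegal
(5,1): flips 1 -> legal
(5,3): flips 1 -> legal
(5,4): no bracket -> illegal
(6,1): no bracket -> illegal
(6,2): flips 3 -> legal
(6,3): no bracket -> illegal
W mobility = 7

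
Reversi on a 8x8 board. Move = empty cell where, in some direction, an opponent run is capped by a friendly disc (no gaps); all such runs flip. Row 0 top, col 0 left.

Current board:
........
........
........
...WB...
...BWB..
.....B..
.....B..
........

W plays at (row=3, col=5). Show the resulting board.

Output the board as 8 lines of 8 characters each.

Place W at (3,5); scan 8 dirs for brackets.
Dir NW: first cell '.' (not opp) -> no flip
Dir N: first cell '.' (not opp) -> no flip
Dir NE: first cell '.' (not opp) -> no flip
Dir W: opp run (3,4) capped by W -> flip
Dir E: first cell '.' (not opp) -> no flip
Dir SW: first cell 'W' (not opp) -> no flip
Dir S: opp run (4,5) (5,5) (6,5), next='.' -> no flip
Dir SE: first cell '.' (not opp) -> no flip
All flips: (3,4)

Answer: ........
........
........
...WWW..
...BWB..
.....B..
.....B..
........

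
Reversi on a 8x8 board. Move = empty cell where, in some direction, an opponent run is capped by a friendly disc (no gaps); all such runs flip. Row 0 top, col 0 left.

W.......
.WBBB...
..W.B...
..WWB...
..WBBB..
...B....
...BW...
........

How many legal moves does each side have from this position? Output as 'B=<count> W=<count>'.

Answer: B=9 W=9

Derivation:
-- B to move --
(0,1): no bracket -> illegal
(0,2): no bracket -> illegal
(1,0): flips 1 -> legal
(2,0): no bracket -> illegal
(2,1): flips 1 -> legal
(2,3): flips 1 -> legal
(3,1): flips 4 -> legal
(4,1): flips 1 -> legal
(5,1): flips 2 -> legal
(5,2): flips 3 -> legal
(5,4): no bracket -> illegal
(5,5): no bracket -> illegal
(6,5): flips 1 -> legal
(7,3): no bracket -> illegal
(7,4): no bracket -> illegal
(7,5): flips 1 -> legal
B mobility = 9
-- W to move --
(0,1): no bracket -> illegal
(0,2): flips 1 -> legal
(0,3): no bracket -> illegal
(0,4): flips 1 -> legal
(0,5): no bracket -> illegal
(1,5): flips 4 -> legal
(2,1): no bracket -> illegal
(2,3): no bracket -> illegal
(2,5): no bracket -> illegal
(3,5): flips 1 -> legal
(3,6): no bracket -> illegal
(4,6): flips 3 -> legal
(5,2): no bracket -> illegal
(5,4): flips 1 -> legal
(5,5): flips 1 -> legal
(5,6): no bracket -> illegal
(6,2): flips 1 -> legal
(7,2): no bracket -> illegal
(7,3): flips 3 -> legal
(7,4): no bracket -> illegal
W mobility = 9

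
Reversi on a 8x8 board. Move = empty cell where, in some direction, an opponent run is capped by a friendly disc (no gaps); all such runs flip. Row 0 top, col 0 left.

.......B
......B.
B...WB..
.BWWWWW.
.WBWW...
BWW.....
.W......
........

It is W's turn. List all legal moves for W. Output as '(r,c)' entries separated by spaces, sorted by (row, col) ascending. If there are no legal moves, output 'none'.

(0,5): no bracket -> illegal
(0,6): no bracket -> illegal
(1,0): no bracket -> illegal
(1,1): no bracket -> illegal
(1,4): flips 1 -> legal
(1,5): flips 1 -> legal
(1,7): no bracket -> illegal
(2,1): flips 1 -> legal
(2,2): no bracket -> illegal
(2,6): flips 1 -> legal
(2,7): no bracket -> illegal
(3,0): flips 1 -> legal
(4,0): no bracket -> illegal
(5,3): no bracket -> illegal
(6,0): no bracket -> illegal

Answer: (1,4) (1,5) (2,1) (2,6) (3,0)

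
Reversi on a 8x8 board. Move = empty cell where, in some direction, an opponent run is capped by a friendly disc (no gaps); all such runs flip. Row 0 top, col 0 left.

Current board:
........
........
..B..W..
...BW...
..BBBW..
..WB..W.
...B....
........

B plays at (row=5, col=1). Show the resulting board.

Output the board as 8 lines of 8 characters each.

Place B at (5,1); scan 8 dirs for brackets.
Dir NW: first cell '.' (not opp) -> no flip
Dir N: first cell '.' (not opp) -> no flip
Dir NE: first cell 'B' (not opp) -> no flip
Dir W: first cell '.' (not opp) -> no flip
Dir E: opp run (5,2) capped by B -> flip
Dir SW: first cell '.' (not opp) -> no flip
Dir S: first cell '.' (not opp) -> no flip
Dir SE: first cell '.' (not opp) -> no flip
All flips: (5,2)

Answer: ........
........
..B..W..
...BW...
..BBBW..
.BBB..W.
...B....
........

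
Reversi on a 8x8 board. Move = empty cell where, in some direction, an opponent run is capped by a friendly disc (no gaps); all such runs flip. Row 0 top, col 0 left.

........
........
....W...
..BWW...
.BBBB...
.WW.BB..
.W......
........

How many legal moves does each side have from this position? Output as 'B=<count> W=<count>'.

Answer: B=11 W=6

Derivation:
-- B to move --
(1,3): no bracket -> illegal
(1,4): flips 2 -> legal
(1,5): flips 2 -> legal
(2,2): flips 1 -> legal
(2,3): flips 1 -> legal
(2,5): flips 1 -> legal
(3,5): flips 2 -> legal
(4,0): no bracket -> illegal
(4,5): no bracket -> illegal
(5,0): no bracket -> illegal
(5,3): no bracket -> illegal
(6,0): flips 1 -> legal
(6,2): flips 1 -> legal
(6,3): flips 1 -> legal
(7,0): flips 2 -> legal
(7,1): flips 2 -> legal
(7,2): no bracket -> illegal
B mobility = 11
-- W to move --
(2,1): no bracket -> illegal
(2,2): flips 2 -> legal
(2,3): no bracket -> illegal
(3,0): flips 1 -> legal
(3,1): flips 2 -> legal
(3,5): no bracket -> illegal
(4,0): no bracket -> illegal
(4,5): no bracket -> illegal
(4,6): no bracket -> illegal
(5,0): no bracket -> illegal
(5,3): flips 1 -> legal
(5,6): no bracket -> illegal
(6,3): no bracket -> illegal
(6,4): flips 2 -> legal
(6,5): no bracket -> illegal
(6,6): flips 2 -> legal
W mobility = 6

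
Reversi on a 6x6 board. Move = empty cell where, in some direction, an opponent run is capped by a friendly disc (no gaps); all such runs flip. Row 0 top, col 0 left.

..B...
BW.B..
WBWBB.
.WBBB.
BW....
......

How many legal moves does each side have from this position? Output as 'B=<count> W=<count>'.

-- B to move --
(0,0): flips 2 -> legal
(0,1): flips 1 -> legal
(1,2): flips 2 -> legal
(3,0): flips 2 -> legal
(4,2): flips 1 -> legal
(5,0): flips 1 -> legal
(5,1): flips 2 -> legal
(5,2): no bracket -> illegal
B mobility = 7
-- W to move --
(0,0): flips 1 -> legal
(0,1): no bracket -> illegal
(0,3): no bracket -> illegal
(0,4): flips 1 -> legal
(1,2): no bracket -> illegal
(1,4): flips 2 -> legal
(1,5): no bracket -> illegal
(2,5): flips 2 -> legal
(3,0): no bracket -> illegal
(3,5): flips 3 -> legal
(4,2): flips 1 -> legal
(4,3): no bracket -> illegal
(4,4): flips 1 -> legal
(4,5): no bracket -> illegal
(5,0): no bracket -> illegal
(5,1): no bracket -> illegal
W mobility = 7

Answer: B=7 W=7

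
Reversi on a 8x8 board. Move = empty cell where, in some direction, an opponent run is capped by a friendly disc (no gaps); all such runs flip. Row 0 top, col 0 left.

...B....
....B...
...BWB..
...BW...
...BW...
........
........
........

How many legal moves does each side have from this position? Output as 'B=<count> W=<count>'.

-- B to move --
(1,3): no bracket -> illegal
(1,5): flips 1 -> legal
(3,5): flips 1 -> legal
(4,5): flips 2 -> legal
(5,3): no bracket -> illegal
(5,4): flips 3 -> legal
(5,5): flips 1 -> legal
B mobility = 5
-- W to move --
(0,2): no bracket -> illegal
(0,4): flips 1 -> legal
(0,5): no bracket -> illegal
(1,2): flips 1 -> legal
(1,3): no bracket -> illegal
(1,5): no bracket -> illegal
(1,6): flips 1 -> legal
(2,2): flips 2 -> legal
(2,6): flips 1 -> legal
(3,2): flips 1 -> legal
(3,5): no bracket -> illegal
(3,6): no bracket -> illegal
(4,2): flips 2 -> legal
(5,2): flips 1 -> legal
(5,3): no bracket -> illegal
(5,4): no bracket -> illegal
W mobility = 8

Answer: B=5 W=8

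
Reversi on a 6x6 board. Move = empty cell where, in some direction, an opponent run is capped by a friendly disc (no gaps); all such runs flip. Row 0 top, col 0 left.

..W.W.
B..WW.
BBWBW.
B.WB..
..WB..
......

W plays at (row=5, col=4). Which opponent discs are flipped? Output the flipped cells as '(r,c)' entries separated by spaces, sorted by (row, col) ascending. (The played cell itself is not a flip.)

Dir NW: opp run (4,3) capped by W -> flip
Dir N: first cell '.' (not opp) -> no flip
Dir NE: first cell '.' (not opp) -> no flip
Dir W: first cell '.' (not opp) -> no flip
Dir E: first cell '.' (not opp) -> no flip
Dir SW: edge -> no flip
Dir S: edge -> no flip
Dir SE: edge -> no flip

Answer: (4,3)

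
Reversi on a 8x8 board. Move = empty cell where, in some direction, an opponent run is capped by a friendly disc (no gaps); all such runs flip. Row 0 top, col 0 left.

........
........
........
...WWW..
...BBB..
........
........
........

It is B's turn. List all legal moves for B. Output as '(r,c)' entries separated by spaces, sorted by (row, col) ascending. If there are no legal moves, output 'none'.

Answer: (2,2) (2,3) (2,4) (2,5) (2,6)

Derivation:
(2,2): flips 1 -> legal
(2,3): flips 2 -> legal
(2,4): flips 1 -> legal
(2,5): flips 2 -> legal
(2,6): flips 1 -> legal
(3,2): no bracket -> illegal
(3,6): no bracket -> illegal
(4,2): no bracket -> illegal
(4,6): no bracket -> illegal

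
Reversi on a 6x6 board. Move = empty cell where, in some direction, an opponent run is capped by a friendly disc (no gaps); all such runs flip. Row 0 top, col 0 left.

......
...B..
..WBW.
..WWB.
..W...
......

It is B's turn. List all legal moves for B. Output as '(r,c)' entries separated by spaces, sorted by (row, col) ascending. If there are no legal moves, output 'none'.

(1,1): no bracket -> illegal
(1,2): no bracket -> illegal
(1,4): flips 1 -> legal
(1,5): no bracket -> illegal
(2,1): flips 1 -> legal
(2,5): flips 1 -> legal
(3,1): flips 3 -> legal
(3,5): flips 1 -> legal
(4,1): flips 1 -> legal
(4,3): flips 1 -> legal
(4,4): no bracket -> illegal
(5,1): no bracket -> illegal
(5,2): no bracket -> illegal
(5,3): no bracket -> illegal

Answer: (1,4) (2,1) (2,5) (3,1) (3,5) (4,1) (4,3)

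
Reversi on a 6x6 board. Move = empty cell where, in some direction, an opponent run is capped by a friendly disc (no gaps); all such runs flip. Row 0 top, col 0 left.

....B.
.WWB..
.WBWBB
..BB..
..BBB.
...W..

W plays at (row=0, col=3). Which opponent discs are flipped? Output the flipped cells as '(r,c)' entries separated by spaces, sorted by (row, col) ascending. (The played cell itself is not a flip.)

Answer: (1,3)

Derivation:
Dir NW: edge -> no flip
Dir N: edge -> no flip
Dir NE: edge -> no flip
Dir W: first cell '.' (not opp) -> no flip
Dir E: opp run (0,4), next='.' -> no flip
Dir SW: first cell 'W' (not opp) -> no flip
Dir S: opp run (1,3) capped by W -> flip
Dir SE: first cell '.' (not opp) -> no flip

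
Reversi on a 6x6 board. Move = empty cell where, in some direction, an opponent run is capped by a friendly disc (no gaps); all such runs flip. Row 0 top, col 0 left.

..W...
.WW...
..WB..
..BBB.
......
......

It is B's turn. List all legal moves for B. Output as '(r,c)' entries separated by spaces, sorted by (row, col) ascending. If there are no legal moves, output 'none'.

Answer: (0,0) (0,1) (2,1)

Derivation:
(0,0): flips 2 -> legal
(0,1): flips 1 -> legal
(0,3): no bracket -> illegal
(1,0): no bracket -> illegal
(1,3): no bracket -> illegal
(2,0): no bracket -> illegal
(2,1): flips 1 -> legal
(3,1): no bracket -> illegal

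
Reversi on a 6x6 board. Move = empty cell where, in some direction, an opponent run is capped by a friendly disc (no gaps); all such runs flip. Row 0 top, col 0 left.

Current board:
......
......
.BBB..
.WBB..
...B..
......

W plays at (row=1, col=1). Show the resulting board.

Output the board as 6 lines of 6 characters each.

Answer: ......
.W....
.WBB..
.WBB..
...B..
......

Derivation:
Place W at (1,1); scan 8 dirs for brackets.
Dir NW: first cell '.' (not opp) -> no flip
Dir N: first cell '.' (not opp) -> no flip
Dir NE: first cell '.' (not opp) -> no flip
Dir W: first cell '.' (not opp) -> no flip
Dir E: first cell '.' (not opp) -> no flip
Dir SW: first cell '.' (not opp) -> no flip
Dir S: opp run (2,1) capped by W -> flip
Dir SE: opp run (2,2) (3,3), next='.' -> no flip
All flips: (2,1)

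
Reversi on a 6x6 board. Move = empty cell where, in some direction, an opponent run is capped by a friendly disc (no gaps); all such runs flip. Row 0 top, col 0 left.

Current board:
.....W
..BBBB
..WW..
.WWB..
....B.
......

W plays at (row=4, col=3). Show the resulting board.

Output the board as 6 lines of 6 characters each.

Place W at (4,3); scan 8 dirs for brackets.
Dir NW: first cell 'W' (not opp) -> no flip
Dir N: opp run (3,3) capped by W -> flip
Dir NE: first cell '.' (not opp) -> no flip
Dir W: first cell '.' (not opp) -> no flip
Dir E: opp run (4,4), next='.' -> no flip
Dir SW: first cell '.' (not opp) -> no flip
Dir S: first cell '.' (not opp) -> no flip
Dir SE: first cell '.' (not opp) -> no flip
All flips: (3,3)

Answer: .....W
..BBBB
..WW..
.WWW..
...WB.
......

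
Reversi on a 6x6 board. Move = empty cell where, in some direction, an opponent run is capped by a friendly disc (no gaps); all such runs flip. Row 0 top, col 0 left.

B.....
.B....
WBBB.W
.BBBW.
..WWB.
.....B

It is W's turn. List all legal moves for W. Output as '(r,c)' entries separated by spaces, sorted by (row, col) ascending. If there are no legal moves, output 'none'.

Answer: (0,2) (1,0) (1,2) (1,3) (2,4) (3,0) (4,5) (5,4)

Derivation:
(0,1): no bracket -> illegal
(0,2): flips 1 -> legal
(1,0): flips 2 -> legal
(1,2): flips 3 -> legal
(1,3): flips 2 -> legal
(1,4): no bracket -> illegal
(2,4): flips 4 -> legal
(3,0): flips 3 -> legal
(3,5): no bracket -> illegal
(4,0): no bracket -> illegal
(4,1): no bracket -> illegal
(4,5): flips 1 -> legal
(5,3): no bracket -> illegal
(5,4): flips 1 -> legal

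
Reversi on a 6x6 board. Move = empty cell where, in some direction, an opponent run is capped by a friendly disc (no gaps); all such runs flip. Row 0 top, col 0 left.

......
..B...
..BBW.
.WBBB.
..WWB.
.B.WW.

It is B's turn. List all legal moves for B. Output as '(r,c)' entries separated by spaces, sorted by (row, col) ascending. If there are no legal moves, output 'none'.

(1,3): no bracket -> illegal
(1,4): flips 1 -> legal
(1,5): flips 1 -> legal
(2,0): no bracket -> illegal
(2,1): no bracket -> illegal
(2,5): flips 1 -> legal
(3,0): flips 1 -> legal
(3,5): no bracket -> illegal
(4,0): flips 1 -> legal
(4,1): flips 2 -> legal
(4,5): no bracket -> illegal
(5,2): flips 2 -> legal
(5,5): no bracket -> illegal

Answer: (1,4) (1,5) (2,5) (3,0) (4,0) (4,1) (5,2)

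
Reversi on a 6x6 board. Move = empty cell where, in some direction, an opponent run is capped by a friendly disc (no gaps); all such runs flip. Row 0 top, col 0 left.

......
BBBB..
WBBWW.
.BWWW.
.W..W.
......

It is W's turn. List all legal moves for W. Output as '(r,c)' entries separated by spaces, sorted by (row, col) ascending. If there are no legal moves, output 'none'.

(0,0): flips 3 -> legal
(0,1): flips 4 -> legal
(0,2): flips 4 -> legal
(0,3): flips 1 -> legal
(0,4): no bracket -> illegal
(1,4): no bracket -> illegal
(3,0): flips 1 -> legal
(4,0): no bracket -> illegal
(4,2): flips 1 -> legal

Answer: (0,0) (0,1) (0,2) (0,3) (3,0) (4,2)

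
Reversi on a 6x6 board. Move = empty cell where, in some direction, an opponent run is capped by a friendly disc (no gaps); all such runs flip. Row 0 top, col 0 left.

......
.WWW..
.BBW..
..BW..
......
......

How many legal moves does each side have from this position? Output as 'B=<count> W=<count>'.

-- B to move --
(0,0): flips 1 -> legal
(0,1): flips 1 -> legal
(0,2): flips 1 -> legal
(0,3): flips 1 -> legal
(0,4): flips 1 -> legal
(1,0): no bracket -> illegal
(1,4): flips 1 -> legal
(2,0): no bracket -> illegal
(2,4): flips 1 -> legal
(3,4): flips 1 -> legal
(4,2): no bracket -> illegal
(4,3): no bracket -> illegal
(4,4): flips 1 -> legal
B mobility = 9
-- W to move --
(1,0): no bracket -> illegal
(2,0): flips 2 -> legal
(3,0): flips 1 -> legal
(3,1): flips 3 -> legal
(4,1): flips 1 -> legal
(4,2): flips 2 -> legal
(4,3): no bracket -> illegal
W mobility = 5

Answer: B=9 W=5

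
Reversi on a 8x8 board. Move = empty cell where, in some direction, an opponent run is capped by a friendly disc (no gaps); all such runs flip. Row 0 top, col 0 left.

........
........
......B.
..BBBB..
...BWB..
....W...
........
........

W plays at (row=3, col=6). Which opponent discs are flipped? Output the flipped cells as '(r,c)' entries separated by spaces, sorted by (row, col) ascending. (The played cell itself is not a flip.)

Answer: (4,5)

Derivation:
Dir NW: first cell '.' (not opp) -> no flip
Dir N: opp run (2,6), next='.' -> no flip
Dir NE: first cell '.' (not opp) -> no flip
Dir W: opp run (3,5) (3,4) (3,3) (3,2), next='.' -> no flip
Dir E: first cell '.' (not opp) -> no flip
Dir SW: opp run (4,5) capped by W -> flip
Dir S: first cell '.' (not opp) -> no flip
Dir SE: first cell '.' (not opp) -> no flip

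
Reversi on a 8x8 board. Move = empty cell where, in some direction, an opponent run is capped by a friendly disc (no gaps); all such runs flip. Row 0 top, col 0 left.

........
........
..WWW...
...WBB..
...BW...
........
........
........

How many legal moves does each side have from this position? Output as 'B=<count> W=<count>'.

Answer: B=7 W=6

Derivation:
-- B to move --
(1,1): no bracket -> illegal
(1,2): flips 1 -> legal
(1,3): flips 3 -> legal
(1,4): flips 1 -> legal
(1,5): no bracket -> illegal
(2,1): no bracket -> illegal
(2,5): no bracket -> illegal
(3,1): no bracket -> illegal
(3,2): flips 1 -> legal
(4,2): no bracket -> illegal
(4,5): flips 1 -> legal
(5,3): flips 1 -> legal
(5,4): flips 1 -> legal
(5,5): no bracket -> illegal
B mobility = 7
-- W to move --
(2,5): no bracket -> illegal
(2,6): flips 1 -> legal
(3,2): no bracket -> illegal
(3,6): flips 2 -> legal
(4,2): flips 1 -> legal
(4,5): flips 1 -> legal
(4,6): flips 1 -> legal
(5,2): no bracket -> illegal
(5,3): flips 1 -> legal
(5,4): no bracket -> illegal
W mobility = 6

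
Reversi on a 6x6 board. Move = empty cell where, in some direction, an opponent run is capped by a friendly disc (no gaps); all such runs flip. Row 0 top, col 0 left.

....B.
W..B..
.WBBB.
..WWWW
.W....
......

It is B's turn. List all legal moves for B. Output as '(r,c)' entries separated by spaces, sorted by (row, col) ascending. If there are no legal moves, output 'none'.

(0,0): no bracket -> illegal
(0,1): no bracket -> illegal
(1,1): no bracket -> illegal
(1,2): no bracket -> illegal
(2,0): flips 1 -> legal
(2,5): no bracket -> illegal
(3,0): no bracket -> illegal
(3,1): no bracket -> illegal
(4,0): no bracket -> illegal
(4,2): flips 2 -> legal
(4,3): flips 1 -> legal
(4,4): flips 2 -> legal
(4,5): flips 1 -> legal
(5,0): flips 2 -> legal
(5,1): no bracket -> illegal
(5,2): no bracket -> illegal

Answer: (2,0) (4,2) (4,3) (4,4) (4,5) (5,0)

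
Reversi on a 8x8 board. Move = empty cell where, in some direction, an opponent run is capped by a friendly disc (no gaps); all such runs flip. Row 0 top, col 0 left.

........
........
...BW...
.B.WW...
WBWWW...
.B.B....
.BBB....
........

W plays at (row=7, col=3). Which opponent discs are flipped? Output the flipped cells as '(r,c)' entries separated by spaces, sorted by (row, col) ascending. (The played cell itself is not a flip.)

Answer: (5,1) (5,3) (6,2) (6,3)

Derivation:
Dir NW: opp run (6,2) (5,1) capped by W -> flip
Dir N: opp run (6,3) (5,3) capped by W -> flip
Dir NE: first cell '.' (not opp) -> no flip
Dir W: first cell '.' (not opp) -> no flip
Dir E: first cell '.' (not opp) -> no flip
Dir SW: edge -> no flip
Dir S: edge -> no flip
Dir SE: edge -> no flip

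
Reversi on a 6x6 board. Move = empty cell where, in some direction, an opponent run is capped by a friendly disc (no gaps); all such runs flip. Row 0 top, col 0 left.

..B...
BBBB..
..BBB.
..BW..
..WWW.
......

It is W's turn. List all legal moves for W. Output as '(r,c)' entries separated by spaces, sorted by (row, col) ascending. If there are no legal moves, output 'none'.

Answer: (0,0) (0,3) (1,5) (2,1) (3,1)

Derivation:
(0,0): flips 2 -> legal
(0,1): no bracket -> illegal
(0,3): flips 2 -> legal
(0,4): no bracket -> illegal
(1,4): no bracket -> illegal
(1,5): flips 1 -> legal
(2,0): no bracket -> illegal
(2,1): flips 1 -> legal
(2,5): no bracket -> illegal
(3,1): flips 1 -> legal
(3,4): no bracket -> illegal
(3,5): no bracket -> illegal
(4,1): no bracket -> illegal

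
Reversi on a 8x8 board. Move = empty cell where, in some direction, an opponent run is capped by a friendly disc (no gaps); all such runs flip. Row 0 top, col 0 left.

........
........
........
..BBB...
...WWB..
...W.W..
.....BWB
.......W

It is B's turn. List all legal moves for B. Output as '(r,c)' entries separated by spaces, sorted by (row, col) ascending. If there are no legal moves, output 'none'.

(3,5): no bracket -> illegal
(4,2): flips 2 -> legal
(4,6): no bracket -> illegal
(5,2): flips 1 -> legal
(5,4): flips 2 -> legal
(5,6): no bracket -> illegal
(5,7): no bracket -> illegal
(6,2): no bracket -> illegal
(6,3): flips 2 -> legal
(6,4): no bracket -> illegal
(7,5): no bracket -> illegal
(7,6): no bracket -> illegal

Answer: (4,2) (5,2) (5,4) (6,3)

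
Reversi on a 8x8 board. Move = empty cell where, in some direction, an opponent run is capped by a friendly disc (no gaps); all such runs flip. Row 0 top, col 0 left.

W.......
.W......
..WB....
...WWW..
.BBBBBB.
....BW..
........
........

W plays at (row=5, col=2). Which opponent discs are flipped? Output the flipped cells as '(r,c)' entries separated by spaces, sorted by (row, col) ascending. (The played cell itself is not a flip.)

Dir NW: opp run (4,1), next='.' -> no flip
Dir N: opp run (4,2), next='.' -> no flip
Dir NE: opp run (4,3) capped by W -> flip
Dir W: first cell '.' (not opp) -> no flip
Dir E: first cell '.' (not opp) -> no flip
Dir SW: first cell '.' (not opp) -> no flip
Dir S: first cell '.' (not opp) -> no flip
Dir SE: first cell '.' (not opp) -> no flip

Answer: (4,3)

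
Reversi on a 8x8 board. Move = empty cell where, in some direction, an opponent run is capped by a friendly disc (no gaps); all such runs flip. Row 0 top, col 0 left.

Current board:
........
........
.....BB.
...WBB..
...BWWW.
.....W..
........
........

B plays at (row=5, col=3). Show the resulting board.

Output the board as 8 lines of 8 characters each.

Answer: ........
........
.....BB.
...WBB..
...BBWW.
...B.W..
........
........

Derivation:
Place B at (5,3); scan 8 dirs for brackets.
Dir NW: first cell '.' (not opp) -> no flip
Dir N: first cell 'B' (not opp) -> no flip
Dir NE: opp run (4,4) capped by B -> flip
Dir W: first cell '.' (not opp) -> no flip
Dir E: first cell '.' (not opp) -> no flip
Dir SW: first cell '.' (not opp) -> no flip
Dir S: first cell '.' (not opp) -> no flip
Dir SE: first cell '.' (not opp) -> no flip
All flips: (4,4)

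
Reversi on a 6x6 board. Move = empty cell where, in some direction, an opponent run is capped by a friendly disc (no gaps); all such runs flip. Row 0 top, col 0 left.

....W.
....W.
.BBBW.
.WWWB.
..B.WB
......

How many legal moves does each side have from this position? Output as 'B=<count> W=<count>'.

Answer: B=10 W=9

Derivation:
-- B to move --
(0,3): no bracket -> illegal
(0,5): flips 1 -> legal
(1,3): no bracket -> illegal
(1,5): flips 2 -> legal
(2,0): flips 1 -> legal
(2,5): flips 1 -> legal
(3,0): flips 3 -> legal
(3,5): no bracket -> illegal
(4,0): flips 1 -> legal
(4,1): flips 2 -> legal
(4,3): flips 3 -> legal
(5,3): no bracket -> illegal
(5,4): flips 1 -> legal
(5,5): flips 2 -> legal
B mobility = 10
-- W to move --
(1,0): flips 1 -> legal
(1,1): flips 2 -> legal
(1,2): flips 1 -> legal
(1,3): flips 2 -> legal
(2,0): flips 3 -> legal
(2,5): no bracket -> illegal
(3,0): no bracket -> illegal
(3,5): flips 1 -> legal
(4,1): no bracket -> illegal
(4,3): no bracket -> illegal
(5,1): flips 1 -> legal
(5,2): flips 1 -> legal
(5,3): flips 1 -> legal
(5,4): no bracket -> illegal
(5,5): no bracket -> illegal
W mobility = 9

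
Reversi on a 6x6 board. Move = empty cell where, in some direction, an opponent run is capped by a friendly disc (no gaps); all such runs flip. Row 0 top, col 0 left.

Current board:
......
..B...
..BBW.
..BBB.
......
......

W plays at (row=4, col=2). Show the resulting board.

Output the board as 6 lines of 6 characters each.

Answer: ......
..B...
..BBW.
..BWB.
..W...
......

Derivation:
Place W at (4,2); scan 8 dirs for brackets.
Dir NW: first cell '.' (not opp) -> no flip
Dir N: opp run (3,2) (2,2) (1,2), next='.' -> no flip
Dir NE: opp run (3,3) capped by W -> flip
Dir W: first cell '.' (not opp) -> no flip
Dir E: first cell '.' (not opp) -> no flip
Dir SW: first cell '.' (not opp) -> no flip
Dir S: first cell '.' (not opp) -> no flip
Dir SE: first cell '.' (not opp) -> no flip
All flips: (3,3)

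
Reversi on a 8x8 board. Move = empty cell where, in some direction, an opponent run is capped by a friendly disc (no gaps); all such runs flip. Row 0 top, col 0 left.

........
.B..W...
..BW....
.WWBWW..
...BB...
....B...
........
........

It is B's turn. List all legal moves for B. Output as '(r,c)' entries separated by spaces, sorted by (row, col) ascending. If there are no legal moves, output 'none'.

(0,3): no bracket -> illegal
(0,4): no bracket -> illegal
(0,5): no bracket -> illegal
(1,2): no bracket -> illegal
(1,3): flips 1 -> legal
(1,5): no bracket -> illegal
(2,0): no bracket -> illegal
(2,1): flips 1 -> legal
(2,4): flips 2 -> legal
(2,5): flips 1 -> legal
(2,6): flips 1 -> legal
(3,0): flips 2 -> legal
(3,6): flips 2 -> legal
(4,0): flips 1 -> legal
(4,1): no bracket -> illegal
(4,2): flips 1 -> legal
(4,5): no bracket -> illegal
(4,6): no bracket -> illegal

Answer: (1,3) (2,1) (2,4) (2,5) (2,6) (3,0) (3,6) (4,0) (4,2)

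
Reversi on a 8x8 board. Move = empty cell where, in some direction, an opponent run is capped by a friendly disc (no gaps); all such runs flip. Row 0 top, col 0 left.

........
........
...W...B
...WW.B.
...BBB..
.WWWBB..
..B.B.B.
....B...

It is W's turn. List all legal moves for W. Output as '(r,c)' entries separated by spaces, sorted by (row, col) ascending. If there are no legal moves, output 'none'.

(1,6): no bracket -> illegal
(1,7): no bracket -> illegal
(2,5): no bracket -> illegal
(2,6): no bracket -> illegal
(3,2): no bracket -> illegal
(3,5): flips 1 -> legal
(3,7): no bracket -> illegal
(4,2): no bracket -> illegal
(4,6): no bracket -> illegal
(4,7): no bracket -> illegal
(5,6): flips 3 -> legal
(5,7): no bracket -> illegal
(6,1): no bracket -> illegal
(6,3): no bracket -> illegal
(6,5): no bracket -> illegal
(6,7): no bracket -> illegal
(7,1): flips 1 -> legal
(7,2): flips 1 -> legal
(7,3): flips 1 -> legal
(7,5): flips 1 -> legal
(7,6): no bracket -> illegal
(7,7): flips 3 -> legal

Answer: (3,5) (5,6) (7,1) (7,2) (7,3) (7,5) (7,7)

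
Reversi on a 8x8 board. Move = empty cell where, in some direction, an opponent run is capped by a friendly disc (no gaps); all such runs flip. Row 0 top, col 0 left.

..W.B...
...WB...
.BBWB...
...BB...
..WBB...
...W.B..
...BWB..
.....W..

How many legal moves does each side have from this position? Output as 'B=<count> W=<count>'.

Answer: B=7 W=11

Derivation:
-- B to move --
(0,1): no bracket -> illegal
(0,3): flips 2 -> legal
(1,1): no bracket -> illegal
(1,2): flips 2 -> legal
(3,1): no bracket -> illegal
(3,2): flips 1 -> legal
(4,1): flips 1 -> legal
(5,1): flips 1 -> legal
(5,2): no bracket -> illegal
(5,4): no bracket -> illegal
(6,2): flips 1 -> legal
(6,6): no bracket -> illegal
(7,3): flips 1 -> legal
(7,4): no bracket -> illegal
(7,6): no bracket -> illegal
B mobility = 7
-- W to move --
(0,3): no bracket -> illegal
(0,5): flips 1 -> legal
(1,0): no bracket -> illegal
(1,1): no bracket -> illegal
(1,2): no bracket -> illegal
(1,5): flips 3 -> legal
(2,0): flips 2 -> legal
(2,5): flips 1 -> legal
(3,0): no bracket -> illegal
(3,1): flips 1 -> legal
(3,2): no bracket -> illegal
(3,5): flips 2 -> legal
(4,5): flips 5 -> legal
(4,6): flips 1 -> legal
(5,2): no bracket -> illegal
(5,4): no bracket -> illegal
(5,6): no bracket -> illegal
(6,2): flips 1 -> legal
(6,6): flips 1 -> legal
(7,2): no bracket -> illegal
(7,3): flips 1 -> legal
(7,4): no bracket -> illegal
(7,6): no bracket -> illegal
W mobility = 11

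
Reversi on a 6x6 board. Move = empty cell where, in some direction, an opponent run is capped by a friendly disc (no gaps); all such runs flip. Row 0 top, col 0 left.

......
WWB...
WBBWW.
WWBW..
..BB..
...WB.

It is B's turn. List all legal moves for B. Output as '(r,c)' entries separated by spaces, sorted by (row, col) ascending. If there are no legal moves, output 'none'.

(0,0): flips 1 -> legal
(0,1): flips 1 -> legal
(0,2): no bracket -> illegal
(1,3): flips 2 -> legal
(1,4): flips 1 -> legal
(1,5): flips 2 -> legal
(2,5): flips 2 -> legal
(3,4): flips 2 -> legal
(3,5): no bracket -> illegal
(4,0): flips 1 -> legal
(4,1): flips 1 -> legal
(4,4): flips 1 -> legal
(5,2): flips 1 -> legal

Answer: (0,0) (0,1) (1,3) (1,4) (1,5) (2,5) (3,4) (4,0) (4,1) (4,4) (5,2)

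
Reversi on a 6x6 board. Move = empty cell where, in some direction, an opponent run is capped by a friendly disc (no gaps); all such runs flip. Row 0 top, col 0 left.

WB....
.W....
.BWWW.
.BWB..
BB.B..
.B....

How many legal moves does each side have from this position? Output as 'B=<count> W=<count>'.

-- B to move --
(0,2): no bracket -> illegal
(1,0): no bracket -> illegal
(1,2): no bracket -> illegal
(1,3): flips 2 -> legal
(1,4): flips 2 -> legal
(1,5): flips 1 -> legal
(2,0): no bracket -> illegal
(2,5): flips 3 -> legal
(3,4): no bracket -> illegal
(3,5): no bracket -> illegal
(4,2): no bracket -> illegal
B mobility = 4
-- W to move --
(0,2): flips 1 -> legal
(1,0): flips 1 -> legal
(1,2): no bracket -> illegal
(2,0): flips 1 -> legal
(3,0): flips 1 -> legal
(3,4): flips 1 -> legal
(4,2): flips 1 -> legal
(4,4): flips 1 -> legal
(5,0): flips 1 -> legal
(5,2): no bracket -> illegal
(5,3): flips 2 -> legal
(5,4): flips 1 -> legal
W mobility = 10

Answer: B=4 W=10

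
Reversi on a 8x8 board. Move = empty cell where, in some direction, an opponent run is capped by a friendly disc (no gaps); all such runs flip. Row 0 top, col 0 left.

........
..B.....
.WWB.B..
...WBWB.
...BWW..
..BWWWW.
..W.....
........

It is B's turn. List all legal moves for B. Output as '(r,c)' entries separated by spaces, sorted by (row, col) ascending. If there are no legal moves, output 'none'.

(1,0): no bracket -> illegal
(1,1): no bracket -> illegal
(1,3): no bracket -> illegal
(2,0): flips 2 -> legal
(2,4): no bracket -> illegal
(2,6): no bracket -> illegal
(3,0): flips 1 -> legal
(3,1): no bracket -> illegal
(3,2): flips 2 -> legal
(4,2): no bracket -> illegal
(4,6): flips 2 -> legal
(4,7): no bracket -> illegal
(5,1): no bracket -> illegal
(5,7): flips 4 -> legal
(6,1): no bracket -> illegal
(6,3): flips 3 -> legal
(6,4): flips 2 -> legal
(6,5): flips 4 -> legal
(6,6): no bracket -> illegal
(6,7): flips 2 -> legal
(7,1): no bracket -> illegal
(7,2): flips 1 -> legal
(7,3): no bracket -> illegal

Answer: (2,0) (3,0) (3,2) (4,6) (5,7) (6,3) (6,4) (6,5) (6,7) (7,2)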